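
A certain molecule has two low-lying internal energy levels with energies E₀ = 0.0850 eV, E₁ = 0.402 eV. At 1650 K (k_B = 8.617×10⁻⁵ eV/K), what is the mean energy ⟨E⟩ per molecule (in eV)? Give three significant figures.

0.116 eV

k_BT = 8.617×10⁻⁵ × 1650 K = 0.14218 eV.
Eᵢ/kT = 0.59783, 2.8274.
Z = Σ e^(−Eᵢ/kT) = e^(−0.59783) + e^(−2.8274) = 0.55000 + 0.059166 = 0.60917.
⟨E⟩ = Σ Eᵢ e^(−Eᵢ/kT) / Z = (0.0850·0.55000 + 0.402·0.059166) / 0.60917 = 0.116 eV.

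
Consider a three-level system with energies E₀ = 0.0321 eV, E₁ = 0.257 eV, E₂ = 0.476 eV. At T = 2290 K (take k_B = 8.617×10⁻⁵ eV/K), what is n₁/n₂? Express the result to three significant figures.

k_BT = 8.617×10⁻⁵ × 2290 K = 0.19733 eV.
n₁/n₂ = exp[−(E₁−E₂)/kT] = exp(−(-0.219 eV)/(0.19733 eV)) = exp(1.1098) = 3.03.

3.03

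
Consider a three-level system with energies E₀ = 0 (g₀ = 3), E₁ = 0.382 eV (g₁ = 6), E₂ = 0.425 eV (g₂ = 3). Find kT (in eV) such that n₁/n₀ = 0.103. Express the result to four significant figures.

0.1288 eV

n₁/n₀ = (g₁/g₀) exp[−(E₁−E₀)/kT] = 0.103.
⇒ (E₁−E₀)/kT = ln((6/3)/0.103) = ln(19.4175) = 2.96617.
kT = 0.382 eV / 2.96617 = 0.1288 eV.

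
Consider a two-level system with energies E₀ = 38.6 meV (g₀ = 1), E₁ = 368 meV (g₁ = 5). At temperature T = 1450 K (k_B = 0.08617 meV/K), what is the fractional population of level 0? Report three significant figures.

k_BT = 0.08617 × 1450 K = 124.95 meV.
Eᵢ/kT = 0.30892, 2.9452.
Z = Σ gᵢe^(−Eᵢ/kT) = 1·e^(−0.30892) + 5·e^(−2.9452) = 0.73424 + 0.26296 = 0.99720.
P₀ = g₀ e^(−E₀/kT) / Z = 0.73424/0.99720 = 0.736.

0.736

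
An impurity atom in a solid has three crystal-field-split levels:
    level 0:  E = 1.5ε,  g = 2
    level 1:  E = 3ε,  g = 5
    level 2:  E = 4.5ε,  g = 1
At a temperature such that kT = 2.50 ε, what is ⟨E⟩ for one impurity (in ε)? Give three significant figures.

Eᵢ/kT = 0.60000, 1.2000, 1.8000.
Z = Σ gᵢe^(−Eᵢ/kT) = 2·e^(−0.60000) + 5·e^(−1.2000) + 1·e^(−1.8000) = 1.0976 + 1.5060 + 0.16530 = 2.7689.
⟨E⟩ = Σ Eᵢ gᵢe^(−Eᵢ/kT) / Z = (1.5·1.0976 + 3·1.5060 + 4.5·0.16530) / 2.7689 = 2.49 ε.

2.49 ε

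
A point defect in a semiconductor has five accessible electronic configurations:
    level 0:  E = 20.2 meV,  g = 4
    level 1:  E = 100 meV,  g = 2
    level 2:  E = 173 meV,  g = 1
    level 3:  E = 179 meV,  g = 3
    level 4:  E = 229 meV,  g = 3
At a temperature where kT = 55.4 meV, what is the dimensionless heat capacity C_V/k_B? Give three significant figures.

0.693

Eᵢ/kT = 0.36462, 1.8051, 3.1227, 3.2310, 4.1336.
Z = Σ gᵢe^(−Eᵢ/kT) = 4·e^(−0.36462) + 2·e^(−1.8051) + 1·e^(−3.1227) + 3·e^(−3.2310) + 3·e^(−4.1336) = 2.7778 + 0.32892 + 0.044038 + 0.11855 + 0.048075 = 3.3174.
⟨E⟩ = 38.841 meV, ⟨E²⟩ = 3635.4 meV².
C_V/k_B = (⟨E²⟩ − ⟨E⟩²)/(kT)² = (3635.4 − 1508.6)/3069.2 = 0.693.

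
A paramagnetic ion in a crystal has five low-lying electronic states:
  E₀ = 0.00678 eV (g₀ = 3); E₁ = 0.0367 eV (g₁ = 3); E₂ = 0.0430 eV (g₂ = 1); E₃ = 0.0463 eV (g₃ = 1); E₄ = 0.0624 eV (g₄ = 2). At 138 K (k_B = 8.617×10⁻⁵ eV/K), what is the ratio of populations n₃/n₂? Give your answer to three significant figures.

0.758

k_BT = 8.617×10⁻⁵ × 138 K = 0.011891 eV.
n₃/n₂ = (g₃/g₂) exp[−(E₃−E₂)/kT] = (1/1) × exp(−(0.0033 eV)/(0.011891 eV)) = (1/1) × exp(-0.27752) = 0.758.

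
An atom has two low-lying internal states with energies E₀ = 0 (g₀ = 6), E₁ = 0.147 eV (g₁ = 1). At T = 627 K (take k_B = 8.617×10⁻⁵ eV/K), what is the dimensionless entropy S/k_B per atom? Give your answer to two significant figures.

k_BT = 8.617×10⁻⁵ × 627 K = 0.05403 eV.
Eᵢ/kT = 0, 2.721.
Z = Σ gᵢe^(−Eᵢ/kT) = 6·e^(−0) + 1·e^(−2.721) = 6.000 + 0.06581 = 6.066.
⟨E⟩ = Σ EᵢPᵢ = 0.001595 eV.
S/k_B = ln Z + ⟨E⟩/kT = ln(6.066) + 0.001595/0.05403 = 1.803 + 0.02952 = 1.8.

1.8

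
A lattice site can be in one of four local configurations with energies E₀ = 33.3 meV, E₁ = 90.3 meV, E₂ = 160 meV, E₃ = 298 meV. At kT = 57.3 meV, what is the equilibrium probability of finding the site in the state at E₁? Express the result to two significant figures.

0.25

Eᵢ/kT = 0.5812, 1.576, 2.792, 5.201.
Z = Σ e^(−Eᵢ/kT) = e^(−0.5812) + e^(−1.576) + e^(−2.792) + e^(−5.201) = 0.5592 + 0.2068 + 0.06130 + 0.005511 = 0.8328.
P₁ = e^(−E₁/kT) / Z = 0.2068/0.8328 = 0.25.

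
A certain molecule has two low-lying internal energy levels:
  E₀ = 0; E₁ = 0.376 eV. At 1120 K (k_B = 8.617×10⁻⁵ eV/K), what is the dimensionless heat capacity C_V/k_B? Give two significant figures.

k_BT = 8.617×10⁻⁵ × 1120 K = 0.09651 eV.
Eᵢ/kT = 0, 3.896.
Z = Σ e^(−Eᵢ/kT) = e^(−0) + e^(−3.896) = 1.000 + 0.02032 = 1.020.
⟨E⟩ = 0.007491 eV, ⟨E²⟩ = 0.002816 eV².
C_V/k_B = (⟨E²⟩ − ⟨E⟩²)/(kT)² = (0.002816 − 0.00005612)/0.009314 = 0.30.

0.30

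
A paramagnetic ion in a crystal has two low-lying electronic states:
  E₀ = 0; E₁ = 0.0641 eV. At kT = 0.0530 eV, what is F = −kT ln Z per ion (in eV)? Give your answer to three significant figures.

-0.0138 eV

Eᵢ/kT = 0, 1.2094.
Z = Σ e^(−Eᵢ/kT) = e^(−0) + e^(−1.2094) = 1.0000 + 0.29838 = 1.2984.
F = −kT ln Z = −0.0530 × ln(1.2984) = −0.0530 × 0.26113 = -0.0138 eV.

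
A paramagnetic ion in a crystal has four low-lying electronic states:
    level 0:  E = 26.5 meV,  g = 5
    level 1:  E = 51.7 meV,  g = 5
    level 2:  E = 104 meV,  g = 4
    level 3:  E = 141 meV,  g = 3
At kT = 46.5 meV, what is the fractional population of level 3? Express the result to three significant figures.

0.0287

Eᵢ/kT = 0.56989, 1.1118, 2.2366, 3.0323.
Z = Σ gᵢe^(−Eᵢ/kT) = 5·e^(−0.56989) + 5·e^(−1.1118) + 4·e^(−2.2366) + 3·e^(−3.0323) = 2.8279 + 1.6448 + 0.42728 + 0.14461 = 5.0446.
P₃ = g₃ e^(−E₃/kT) / Z = 0.14461/5.0446 = 0.0287.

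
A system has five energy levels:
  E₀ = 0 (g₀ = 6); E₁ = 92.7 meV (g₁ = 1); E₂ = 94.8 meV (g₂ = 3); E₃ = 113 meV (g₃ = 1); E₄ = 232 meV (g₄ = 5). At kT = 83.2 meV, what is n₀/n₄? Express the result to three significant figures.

19.5

n₀/n₄ = (g₀/g₄) exp[−(E₀−E₄)/kT] = (6/5) × exp(−(-232 meV)/(83.2 meV)) = (6/5) × exp(2.7885) = 19.5.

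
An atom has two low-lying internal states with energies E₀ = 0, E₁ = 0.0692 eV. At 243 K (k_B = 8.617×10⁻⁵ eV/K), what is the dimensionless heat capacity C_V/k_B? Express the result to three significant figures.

0.373

k_BT = 8.617×10⁻⁵ × 243 K = 0.020939 eV.
Eᵢ/kT = 0, 3.3048.
Z = Σ e^(−Eᵢ/kT) = e^(−0) + e^(−3.3048) = 1.0000 + 0.036707 = 1.0367.
⟨E⟩ = 0.0024502 eV, ⟨E²⟩ = 0.00016955 eV².
C_V/k_B = (⟨E²⟩ − ⟨E⟩²)/(kT)² = (0.00016955 − 0.0000060035)/0.00043844 = 0.373.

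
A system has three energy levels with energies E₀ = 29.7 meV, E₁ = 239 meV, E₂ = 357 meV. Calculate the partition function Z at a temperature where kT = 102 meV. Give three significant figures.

Eᵢ/kT = 0.29118, 2.3431, 3.5000.
Z = Σ e^(−Eᵢ/kT) = e^(−0.29118) + e^(−2.3431) + e^(−3.5000) = 0.74738 + 0.096029 + 0.030197 = 0.87361.

Z = 0.874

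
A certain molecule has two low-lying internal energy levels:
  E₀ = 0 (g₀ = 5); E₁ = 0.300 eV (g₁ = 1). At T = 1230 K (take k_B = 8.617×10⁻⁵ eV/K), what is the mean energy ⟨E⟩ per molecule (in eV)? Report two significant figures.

k_BT = 8.617×10⁻⁵ × 1230 K = 0.1060 eV.
Eᵢ/kT = 0, 2.830.
Z = Σ gᵢe^(−Eᵢ/kT) = 5·e^(−0) + 1·e^(−2.830) = 5.000 + 0.05901 = 5.059.
⟨E⟩ = Σ Eᵢ gᵢe^(−Eᵢ/kT) / Z = (0·5.000 + 0.300·0.05901) / 5.059 = 0.0035 eV.

0.0035 eV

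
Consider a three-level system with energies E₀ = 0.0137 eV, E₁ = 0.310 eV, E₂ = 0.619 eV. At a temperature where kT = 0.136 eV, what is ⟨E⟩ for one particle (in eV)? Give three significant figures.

0.0498 eV

Eᵢ/kT = 0.10074, 2.2794, 4.5515.
Z = Σ e^(−Eᵢ/kT) = e^(−0.10074) + e^(−2.2794) + e^(−4.5515) = 0.90417 + 0.10235 + 0.010551 = 1.0171.
⟨E⟩ = Σ Eᵢ e^(−Eᵢ/kT) / Z = (0.0137·0.90417 + 0.310·0.10235 + 0.619·0.010551) / 1.0171 = 0.0498 eV.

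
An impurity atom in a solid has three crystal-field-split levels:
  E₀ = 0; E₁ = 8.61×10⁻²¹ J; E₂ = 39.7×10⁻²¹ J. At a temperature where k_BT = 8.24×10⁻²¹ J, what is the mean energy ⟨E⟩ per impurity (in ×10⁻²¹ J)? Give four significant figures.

2.463 ×10⁻²¹ J

Eᵢ/kT = 0, 1.04490, 4.81796.
Z = Σ e^(−Eᵢ/kT) = e^(−0) + e^(−1.04490) + e^(−4.81796) = 1.00000 + 0.351727 + 0.00808326 = 1.35981.
⟨E⟩ = Σ Eᵢ e^(−Eᵢ/kT) / Z = (0·1.00000 + 8.61·0.351727 + 39.7·0.00808326) / 1.35981 = 2.463 ×10⁻²¹ J.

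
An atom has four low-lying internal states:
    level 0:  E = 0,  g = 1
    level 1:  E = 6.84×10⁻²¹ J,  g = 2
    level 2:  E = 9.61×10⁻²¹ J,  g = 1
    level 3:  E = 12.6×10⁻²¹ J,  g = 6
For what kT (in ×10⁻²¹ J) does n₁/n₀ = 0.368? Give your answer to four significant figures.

4.041 ×10⁻²¹ J

n₁/n₀ = (g₁/g₀) exp[−(E₁−E₀)/kT] = 0.368.
⇒ (E₁−E₀)/kT = ln((2/1)/0.368) = ln(5.43478) = 1.69282.
kT = 6.84 ×10⁻²¹ J / 1.69282 = 4.041 ×10⁻²¹ J.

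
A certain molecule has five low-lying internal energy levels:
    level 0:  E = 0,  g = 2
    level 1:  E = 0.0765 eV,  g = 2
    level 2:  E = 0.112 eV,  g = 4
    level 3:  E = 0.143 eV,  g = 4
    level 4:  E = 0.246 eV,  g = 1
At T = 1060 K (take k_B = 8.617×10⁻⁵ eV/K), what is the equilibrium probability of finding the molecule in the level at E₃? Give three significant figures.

0.169

k_BT = 8.617×10⁻⁵ × 1060 K = 0.091340 eV.
Eᵢ/kT = 0, 0.83753, 1.2262, 1.5656, 2.6932.
Z = Σ gᵢe^(−Eᵢ/kT) = 2·e^(−0) + 2·e^(−0.83753) + 4·e^(−1.2262) + 4·e^(−1.5656) + 1·e^(−2.6932) = 2.0000 + 0.86556 + 1.1736 + 0.83585 + 0.067664 = 4.9427.
P₃ = g₃ e^(−E₃/kT) / Z = 0.83585/4.9427 = 0.169.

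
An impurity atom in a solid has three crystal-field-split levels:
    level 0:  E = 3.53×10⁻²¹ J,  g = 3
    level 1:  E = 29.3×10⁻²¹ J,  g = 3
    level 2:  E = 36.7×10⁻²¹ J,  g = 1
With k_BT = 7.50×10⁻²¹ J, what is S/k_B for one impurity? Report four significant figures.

Eᵢ/kT = 0.470667, 3.90667, 4.89333.
Z = Σ gᵢe^(−Eᵢ/kT) = 3·e^(−0.470667) + 3·e^(−3.90667) + 1·e^(−4.89333) = 1.87376 + 0.0603220 + 0.00749642 = 1.94158.
⟨E⟩ = Σ EᵢPᵢ = 4.45870 ×10⁻²¹ J.
S/k_B = ln Z + ⟨E⟩/kT = ln(1.94158) + 4.45870/7.50 = 0.663502 + 0.594493 = 1.258.

1.258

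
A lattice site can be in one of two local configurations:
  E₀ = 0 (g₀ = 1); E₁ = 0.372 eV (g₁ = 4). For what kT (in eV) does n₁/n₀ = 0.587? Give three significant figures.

0.194 eV

n₁/n₀ = (g₁/g₀) exp[−(E₁−E₀)/kT] = 0.587.
⇒ (E₁−E₀)/kT = ln((4/1)/0.587) = ln(6.8143) = 1.9190.
kT = 0.372 eV / 1.9190 = 0.194 eV.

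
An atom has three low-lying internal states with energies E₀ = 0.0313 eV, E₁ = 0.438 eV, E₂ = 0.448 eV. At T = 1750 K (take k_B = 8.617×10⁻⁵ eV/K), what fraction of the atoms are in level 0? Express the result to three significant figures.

k_BT = 8.617×10⁻⁵ × 1750 K = 0.15080 eV.
Eᵢ/kT = 0.20756, 2.9045, 2.9708.
Z = Σ e^(−Eᵢ/kT) = e^(−0.20756) + e^(−2.9045) + e^(−2.9708) = 0.81256 + 0.054776 + 0.051262 = 0.91860.
P₀ = e^(−E₀/kT) / Z = 0.81256/0.91860 = 0.885.

0.885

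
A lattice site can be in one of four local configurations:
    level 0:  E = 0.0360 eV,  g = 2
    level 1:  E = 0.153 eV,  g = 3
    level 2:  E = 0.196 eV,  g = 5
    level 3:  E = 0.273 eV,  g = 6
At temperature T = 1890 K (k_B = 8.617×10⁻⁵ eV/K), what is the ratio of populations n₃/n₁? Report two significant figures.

0.96

k_BT = 8.617×10⁻⁵ × 1890 K = 0.1629 eV.
n₃/n₁ = (g₃/g₁) exp[−(E₃−E₁)/kT] = (6/3) × exp(−(0.120 eV)/(0.1629 eV)) = (6/3) × exp(-0.7366) = 0.96.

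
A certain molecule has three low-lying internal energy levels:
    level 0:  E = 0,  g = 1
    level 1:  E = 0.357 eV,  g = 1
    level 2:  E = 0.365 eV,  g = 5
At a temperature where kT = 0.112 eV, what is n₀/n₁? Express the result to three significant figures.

n₀/n₁ = (g₀/g₁) exp[−(E₀−E₁)/kT] = (1/1) × exp(−(-0.357 eV)/(0.112 eV)) = (1/1) × exp(3.1875) = 24.2.

24.2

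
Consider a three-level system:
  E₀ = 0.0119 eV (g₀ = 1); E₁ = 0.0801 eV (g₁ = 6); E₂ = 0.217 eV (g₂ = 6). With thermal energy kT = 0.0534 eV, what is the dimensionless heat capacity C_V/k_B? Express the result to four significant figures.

0.7702

Eᵢ/kT = 0.222846, 1.50000, 4.06367.
Z = Σ gᵢe^(−Eᵢ/kT) = 1·e^(−0.222846) + 6·e^(−1.50000) + 6·e^(−4.06367) = 0.800238 + 1.33878 + 0.103115 = 2.24213.
⟨E⟩ = 0.0620549 eV, ⟨E²⟩ = 0.00604716 eV².
C_V/k_B = (⟨E²⟩ − ⟨E⟩²)/(kT)² = (0.00604716 − 0.00385081)/0.00285156 = 0.7702.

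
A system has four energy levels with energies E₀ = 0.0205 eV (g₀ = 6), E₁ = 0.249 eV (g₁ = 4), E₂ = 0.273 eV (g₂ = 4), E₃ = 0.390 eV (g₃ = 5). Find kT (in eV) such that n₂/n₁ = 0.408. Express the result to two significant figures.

n₂/n₁ = (g₂/g₁) exp[−(E₂−E₁)/kT] = 0.408.
⇒ (E₂−E₁)/kT = ln((4/4)/0.408) = ln(2.451) = 0.8965.
kT = 0.024 eV / 0.8965 = 0.027 eV.

0.027 eV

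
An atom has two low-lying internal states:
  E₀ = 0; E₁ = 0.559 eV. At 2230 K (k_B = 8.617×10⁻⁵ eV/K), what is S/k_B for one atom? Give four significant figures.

0.2035

k_BT = 8.617×10⁻⁵ × 2230 K = 0.192159 eV.
Eᵢ/kT = 0, 2.90905.
Z = Σ e^(−Eᵢ/kT) = e^(−0) + e^(−2.90905) = 1.00000 + 0.0545275 = 1.05453.
⟨E⟩ = Σ EᵢPᵢ = 0.0289047 eV.
S/k_B = ln Z + ⟨E⟩/kT = ln(1.05453) + 0.0289047/0.192159 = 0.0530952 + 0.150421 = 0.2035.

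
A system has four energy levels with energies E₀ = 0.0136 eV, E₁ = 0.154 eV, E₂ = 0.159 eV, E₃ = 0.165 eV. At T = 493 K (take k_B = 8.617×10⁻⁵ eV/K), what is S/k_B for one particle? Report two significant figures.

0.40

k_BT = 8.617×10⁻⁵ × 493 K = 0.04248 eV.
Eᵢ/kT = 0.3202, 3.625, 3.743, 3.884.
Z = Σ e^(−Eᵢ/kT) = e^(−0.3202) + e^(−3.625) + e^(−3.743) + e^(−3.884) = 0.7260 + 0.02665 + 0.02368 + 0.02057 = 0.7969.
⟨E⟩ = Σ EᵢPᵢ = 0.02652 eV.
S/k_B = ln Z + ⟨E⟩/kT = ln(0.7969) + 0.02652/0.04248 = -0.2270 + 0.6243 = 0.40.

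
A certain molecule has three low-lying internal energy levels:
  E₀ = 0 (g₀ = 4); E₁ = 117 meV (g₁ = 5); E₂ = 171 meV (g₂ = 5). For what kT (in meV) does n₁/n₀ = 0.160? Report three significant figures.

n₁/n₀ = (g₁/g₀) exp[−(E₁−E₀)/kT] = 0.160.
⇒ (E₁−E₀)/kT = ln((5/4)/0.160) = ln(7.8125) = 2.0557.
kT = 117 meV / 2.0557 = 56.9 meV.

56.9 meV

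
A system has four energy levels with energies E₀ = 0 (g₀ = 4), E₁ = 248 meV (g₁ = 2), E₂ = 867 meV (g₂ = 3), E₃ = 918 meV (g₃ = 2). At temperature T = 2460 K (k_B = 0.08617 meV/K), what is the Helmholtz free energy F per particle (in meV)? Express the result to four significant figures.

k_BT = 0.08617 × 2460 K = 211.978 meV.
Eᵢ/kT = 0, 1.16993, 4.09005, 4.33064.
Z = Σ gᵢe^(−Eᵢ/kT) = 4·e^(−0) + 2·e^(−1.16993) + 3·e^(−4.09005) + 2·e^(−4.33064) = 4.00000 + 0.620777 + 0.0502152 + 0.0263182 = 4.69731.
F = −kT ln Z = −211.978 × ln(4.69731) = −211.978 × 1.54699 = -327.9 meV.

-327.9 meV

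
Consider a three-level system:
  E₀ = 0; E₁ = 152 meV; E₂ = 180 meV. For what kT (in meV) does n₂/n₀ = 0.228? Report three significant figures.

n₂/n₀ = exp[−(E₂−E₀)/kT] = 0.228.
⇒ (E₂−E₀)/kT = ln(1/0.228) = ln(4.3860) = 1.4784.
kT = 180 meV / 1.4784 = 122 meV.

122 meV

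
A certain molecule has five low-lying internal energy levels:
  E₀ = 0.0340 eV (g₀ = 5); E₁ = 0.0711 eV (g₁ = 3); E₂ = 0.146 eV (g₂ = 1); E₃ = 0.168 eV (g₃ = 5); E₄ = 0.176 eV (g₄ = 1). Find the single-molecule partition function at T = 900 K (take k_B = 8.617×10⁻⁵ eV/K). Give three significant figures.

Z = 5.25

k_BT = 8.617×10⁻⁵ × 900 K = 0.077553 eV.
Eᵢ/kT = 0.43841, 0.91679, 1.8826, 2.1663, 2.2694.
Z = Σ gᵢe^(−Eᵢ/kT) = 5·e^(−0.43841) + 3·e^(−0.91679) + 1·e^(−1.8826) + 5·e^(−2.1663) + 1·e^(−2.2694) = 3.2253 + 1.1994 + 0.15219 + 0.57300 + 0.10337 = 5.2533.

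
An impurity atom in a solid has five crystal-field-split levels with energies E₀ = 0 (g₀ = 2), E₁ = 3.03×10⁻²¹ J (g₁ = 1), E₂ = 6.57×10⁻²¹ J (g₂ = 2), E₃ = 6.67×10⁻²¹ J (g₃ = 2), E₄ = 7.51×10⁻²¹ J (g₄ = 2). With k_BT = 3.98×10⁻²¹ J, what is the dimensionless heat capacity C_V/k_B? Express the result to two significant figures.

0.59

Eᵢ/kT = 0, 0.7613, 1.651, 1.676, 1.887.
Z = Σ gᵢe^(−Eᵢ/kT) = 2·e^(−0) + 1·e^(−0.7613) + 2·e^(−1.651) + 2·e^(−1.676) + 2·e^(−1.887) = 2.000 + 0.4671 + 0.3837 + 0.3742 + 0.3031 = 3.528.
⟨E⟩ = 2.468, ⟨E²⟩ = 15.47.
C_V/k_B = (⟨E²⟩ − ⟨E⟩²)/(kT)² = (15.47 − 6.091)/15.84 = 0.59.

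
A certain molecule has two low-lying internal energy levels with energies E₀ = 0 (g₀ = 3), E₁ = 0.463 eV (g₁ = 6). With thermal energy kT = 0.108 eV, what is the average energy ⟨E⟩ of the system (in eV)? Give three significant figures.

Eᵢ/kT = 0, 4.2870.
Z = Σ gᵢe^(−Eᵢ/kT) = 3·e^(−0) + 6·e^(−4.2870) = 3.0000 + 0.082477 = 3.0825.
⟨E⟩ = Σ Eᵢ gᵢe^(−Eᵢ/kT) / Z = (0·3.0000 + 0.463·0.082477) / 3.0825 = 0.0124 eV.

0.0124 eV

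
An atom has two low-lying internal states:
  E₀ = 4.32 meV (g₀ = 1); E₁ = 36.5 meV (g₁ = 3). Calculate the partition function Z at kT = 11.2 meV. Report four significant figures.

Eᵢ/kT = 0.385714, 3.25893.
Z = Σ gᵢe^(−Eᵢ/kT) = 1·e^(−0.385714) + 3·e^(−3.25893) = 0.679965 + 0.115288 = 0.795253.

Z = 0.7953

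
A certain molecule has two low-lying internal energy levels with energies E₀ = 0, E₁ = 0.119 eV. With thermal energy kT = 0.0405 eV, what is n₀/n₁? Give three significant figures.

18.9

n₀/n₁ = exp[−(E₀−E₁)/kT] = exp(−(-0.119 eV)/(0.0405 eV)) = exp(2.9383) = 18.9.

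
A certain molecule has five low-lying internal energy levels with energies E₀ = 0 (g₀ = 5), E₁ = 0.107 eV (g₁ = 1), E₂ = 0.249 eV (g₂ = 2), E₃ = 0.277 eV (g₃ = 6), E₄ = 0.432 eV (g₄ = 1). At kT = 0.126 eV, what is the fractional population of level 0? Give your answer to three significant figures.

0.781

Eᵢ/kT = 0, 0.84921, 1.9762, 2.1984, 3.4286.
Z = Σ gᵢe^(−Eᵢ/kT) = 5·e^(−0) + 1·e^(−0.84921) + 2·e^(−1.9762) + 6·e^(−2.1984) + 1·e^(−3.4286) = 5.0000 + 0.42775 + 0.27719 + 0.66588 + 0.032432 = 6.4033.
P₀ = g₀ e^(−E₀/kT) / Z = 5.0000/6.4033 = 0.781.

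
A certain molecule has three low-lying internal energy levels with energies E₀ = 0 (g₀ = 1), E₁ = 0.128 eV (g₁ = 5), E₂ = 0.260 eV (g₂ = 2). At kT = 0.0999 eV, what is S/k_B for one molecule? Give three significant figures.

Eᵢ/kT = 0, 1.2813, 2.6026.
Z = Σ gᵢe^(−Eᵢ/kT) = 1·e^(−0) + 5·e^(−1.2813) + 2·e^(−2.6026) = 1.0000 + 1.3884 + 0.14816 = 2.5366.
⟨E⟩ = Σ EᵢPᵢ = 0.085247 eV.
S/k_B = ln Z + ⟨E⟩/kT = ln(2.5366) + 0.085247/0.0999 = 0.93082 + 0.85332 = 1.78.

1.78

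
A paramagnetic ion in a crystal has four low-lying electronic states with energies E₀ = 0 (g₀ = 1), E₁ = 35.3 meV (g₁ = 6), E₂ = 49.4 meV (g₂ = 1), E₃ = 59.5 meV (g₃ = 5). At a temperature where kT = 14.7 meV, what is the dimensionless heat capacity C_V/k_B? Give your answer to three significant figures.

1.84

Eᵢ/kT = 0, 2.4014, 3.3605, 4.0476.
Z = Σ gᵢe^(−Eᵢ/kT) = 1·e^(−0) + 6·e^(−2.4014) + 1·e^(−3.3605) + 5·e^(−4.0476) = 1.0000 + 0.54355 + 0.034718 + 0.087321 = 1.6656.
⟨E⟩ = 15.669 meV, ⟨E²⟩ = 643.12 meV².
C_V/k_B = (⟨E²⟩ − ⟨E⟩²)/(kT)² = (643.12 − 245.52)/216.09 = 1.84.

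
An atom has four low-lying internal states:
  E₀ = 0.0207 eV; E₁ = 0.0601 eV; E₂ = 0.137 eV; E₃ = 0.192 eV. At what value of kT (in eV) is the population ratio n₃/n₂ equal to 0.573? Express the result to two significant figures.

n₃/n₂ = exp[−(E₃−E₂)/kT] = 0.573.
⇒ (E₃−E₂)/kT = ln(1/0.573) = ln(1.745) = 0.5568.
kT = 0.055 eV / 0.5568 = 0.099 eV.

0.099 eV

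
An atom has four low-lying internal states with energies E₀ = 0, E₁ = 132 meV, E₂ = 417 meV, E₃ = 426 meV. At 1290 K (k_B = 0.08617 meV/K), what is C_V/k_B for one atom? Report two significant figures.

0.64

k_BT = 0.08617 × 1290 K = 111.2 meV.
Eᵢ/kT = 0, 1.187, 3.750, 3.831.
Z = Σ e^(−Eᵢ/kT) = e^(−0) + e^(−1.187) + e^(−3.750) + e^(−3.831) = 1.000 + 0.3051 + 0.02352 + 0.02169 = 1.350.
⟨E⟩ = 43.94 meV, ⟨E²⟩ = 9883 meV².
C_V/k_B = (⟨E²⟩ − ⟨E⟩²)/(kT)² = (9883 − 1931)/12370 = 0.64.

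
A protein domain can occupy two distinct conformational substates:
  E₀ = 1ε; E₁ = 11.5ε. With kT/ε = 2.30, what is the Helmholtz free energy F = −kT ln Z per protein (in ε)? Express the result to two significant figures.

0.98 ε

Eᵢ/kT = 0.4348, 5.000.
Z = Σ e^(−Eᵢ/kT) = e^(−0.4348) + e^(−5.000) = 0.6474 + 0.006738 = 0.6541.
F = −kT ln Z = −2.30 × ln(0.6541) = −2.30 × -0.4245 = 0.98 ε.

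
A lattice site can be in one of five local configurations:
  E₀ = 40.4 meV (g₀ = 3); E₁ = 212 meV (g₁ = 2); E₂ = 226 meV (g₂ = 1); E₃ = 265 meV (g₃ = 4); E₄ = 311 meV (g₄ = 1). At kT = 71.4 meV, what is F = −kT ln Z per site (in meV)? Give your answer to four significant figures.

-48.02 meV

Eᵢ/kT = 0.565826, 2.96919, 3.16527, 3.71148, 4.35574.
Z = Σ gᵢe^(−Eᵢ/kT) = 3·e^(−0.565826) + 2·e^(−2.96919) + 1·e^(−3.16527) + 4·e^(−3.71148) + 1·e^(−4.35574) = 1.70367 + 0.102690 + 0.0422027 + 0.0977653 + 0.0128329 = 1.95916.
F = −kT ln Z = −71.4 × ln(1.95916) = −71.4 × 0.672516 = -48.02 meV.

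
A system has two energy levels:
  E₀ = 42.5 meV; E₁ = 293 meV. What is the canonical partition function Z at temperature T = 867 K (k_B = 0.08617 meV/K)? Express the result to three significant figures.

k_BT = 0.08617 × 867 K = 74.709 meV.
Eᵢ/kT = 0.56887, 3.9219.
Z = Σ e^(−Eᵢ/kT) = e^(−0.56887) + e^(−3.9219) = 0.56616 + 0.019803 = 0.58596.

Z = 0.586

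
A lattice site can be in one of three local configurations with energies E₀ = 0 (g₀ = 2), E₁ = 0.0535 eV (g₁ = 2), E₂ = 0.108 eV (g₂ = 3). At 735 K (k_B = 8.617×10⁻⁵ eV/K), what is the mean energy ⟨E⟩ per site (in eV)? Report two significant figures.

k_BT = 8.617×10⁻⁵ × 735 K = 0.06333 eV.
Eᵢ/kT = 0, 0.8448, 1.705.
Z = Σ gᵢe^(−Eᵢ/kT) = 2·e^(−0) + 2·e^(−0.8448) + 3·e^(−1.705) = 2.000 + 0.8593 + 0.5453 = 3.405.
⟨E⟩ = Σ Eᵢ gᵢe^(−Eᵢ/kT) / Z = (0·2.000 + 0.0535·0.8593 + 0.108·0.5453) / 3.405 = 0.031 eV.

0.031 eV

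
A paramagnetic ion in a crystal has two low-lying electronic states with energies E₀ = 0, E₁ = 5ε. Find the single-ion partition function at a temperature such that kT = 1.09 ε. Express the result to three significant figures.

Z = 1.01

Eᵢ/kT = 0, 4.5872.
Z = Σ e^(−Eᵢ/kT) = e^(−0) + e^(−4.5872) = 1.0000 + 0.010181 = 1.0102.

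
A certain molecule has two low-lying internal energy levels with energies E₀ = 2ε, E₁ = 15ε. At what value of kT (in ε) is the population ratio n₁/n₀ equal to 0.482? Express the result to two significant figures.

18 ε

n₁/n₀ = exp[−(E₁−E₀)/kT] = 0.482.
⇒ (E₁−E₀)/kT = ln(1/0.482) = ln(2.075) = 0.7300.
kT = 13ε / 0.7300 = 18 ε.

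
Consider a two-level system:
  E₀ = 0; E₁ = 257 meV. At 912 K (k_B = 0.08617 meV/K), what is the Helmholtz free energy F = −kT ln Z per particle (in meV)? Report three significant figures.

k_BT = 0.08617 × 912 K = 78.587 meV.
Eᵢ/kT = 0, 3.2703.
Z = Σ e^(−Eᵢ/kT) = e^(−0) + e^(−3.2703) = 1.0000 + 0.037995 = 1.0380.
F = −kT ln Z = −78.587 × ln(1.0380) = −78.587 × 0.037296 = -2.93 meV.

-2.93 meV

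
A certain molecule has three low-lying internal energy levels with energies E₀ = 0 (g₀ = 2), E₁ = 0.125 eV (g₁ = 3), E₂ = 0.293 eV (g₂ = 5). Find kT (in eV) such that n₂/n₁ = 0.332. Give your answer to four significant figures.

n₂/n₁ = (g₂/g₁) exp[−(E₂−E₁)/kT] = 0.332.
⇒ (E₂−E₁)/kT = ln((5/3)/0.332) = ln(5.02008) = 1.61345.
kT = 0.168 eV / 1.61345 = 0.1041 eV.

0.1041 eV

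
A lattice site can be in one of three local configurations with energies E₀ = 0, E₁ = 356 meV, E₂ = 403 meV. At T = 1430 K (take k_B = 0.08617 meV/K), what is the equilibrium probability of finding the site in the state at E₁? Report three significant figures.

k_BT = 0.08617 × 1430 K = 123.22 meV.
Eᵢ/kT = 0, 2.8891, 3.2706.
Z = Σ e^(−Eᵢ/kT) = e^(−0) + e^(−2.8891) + e^(−3.2706) = 1.0000 + 0.055626 + 0.037984 = 1.0936.
P₁ = e^(−E₁/kT) / Z = 0.055626/1.0936 = 0.0509.

0.0509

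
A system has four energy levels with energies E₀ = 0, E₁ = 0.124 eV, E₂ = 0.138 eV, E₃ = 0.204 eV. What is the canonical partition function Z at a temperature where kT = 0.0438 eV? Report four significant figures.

Z = 1.111

Eᵢ/kT = 0, 2.83105, 3.15068, 4.65753.
Z = Σ e^(−Eᵢ/kT) = e^(−0) + e^(−2.83105) + e^(−3.15068) + e^(−4.65753) = 1.00000 + 0.0589509 + 0.0428230 + 0.00948987 = 1.11126.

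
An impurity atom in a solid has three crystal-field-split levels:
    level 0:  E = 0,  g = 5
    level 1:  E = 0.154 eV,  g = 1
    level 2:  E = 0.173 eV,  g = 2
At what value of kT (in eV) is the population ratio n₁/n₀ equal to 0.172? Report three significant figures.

n₁/n₀ = (g₁/g₀) exp[−(E₁−E₀)/kT] = 0.172.
⇒ (E₁−E₀)/kT = ln((1/5)/0.172) = ln(1.1628) = 0.15083.
kT = 0.154 eV / 0.15083 = 1.02 eV.

1.02 eV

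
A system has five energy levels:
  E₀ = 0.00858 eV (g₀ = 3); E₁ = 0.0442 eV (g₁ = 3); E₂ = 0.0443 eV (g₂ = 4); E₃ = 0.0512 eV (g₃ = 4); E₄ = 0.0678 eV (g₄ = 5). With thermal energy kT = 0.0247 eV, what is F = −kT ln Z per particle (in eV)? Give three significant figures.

Eᵢ/kT = 0.34737, 1.7895, 1.7935, 2.0729, 2.7449.
Z = Σ gᵢe^(−Eᵢ/kT) = 3·e^(−0.34737) + 3·e^(−1.7895) + 4·e^(−1.7935) + 4·e^(−2.0729) + 5·e^(−2.7449) = 2.1196 + 0.50113 + 0.66551 + 0.50328 + 0.32127 = 4.1108.
F = −kT ln Z = −0.0247 × ln(4.1108) = −0.0247 × 1.4136 = -0.0349 eV.

-0.0349 eV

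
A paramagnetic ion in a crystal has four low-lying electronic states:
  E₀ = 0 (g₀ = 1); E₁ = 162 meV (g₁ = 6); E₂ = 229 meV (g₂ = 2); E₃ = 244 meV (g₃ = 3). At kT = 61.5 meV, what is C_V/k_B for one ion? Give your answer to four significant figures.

Eᵢ/kT = 0, 2.63415, 3.72358, 3.96748.
Z = Σ gᵢe^(−Eᵢ/kT) = 1·e^(−0) + 6·e^(−2.63415) + 2·e^(−3.72358) + 3·e^(−3.96748) = 1.00000 + 0.430680 + 0.0482947 + 0.0567632 = 1.53574.
⟨E⟩ = 61.6510 meV, ⟨E²⟩ = 11209.5 meV².
C_V/k_B = (⟨E²⟩ − ⟨E⟩²)/(kT)² = (11209.5 − 3800.85)/3782.25 = 1.959.

1.959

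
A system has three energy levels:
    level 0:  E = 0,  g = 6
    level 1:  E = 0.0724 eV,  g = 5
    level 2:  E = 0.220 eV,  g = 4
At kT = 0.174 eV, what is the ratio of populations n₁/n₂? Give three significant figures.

n₁/n₂ = (g₁/g₂) exp[−(E₁−E₂)/kT] = (5/4) × exp(−(-0.1476 eV)/(0.174 eV)) = (5/4) × exp(0.84828) = 2.92.

2.92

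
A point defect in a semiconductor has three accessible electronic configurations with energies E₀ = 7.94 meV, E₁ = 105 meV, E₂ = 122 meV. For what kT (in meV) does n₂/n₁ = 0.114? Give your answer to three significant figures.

7.83 meV

n₂/n₁ = exp[−(E₂−E₁)/kT] = 0.114.
⇒ (E₂−E₁)/kT = ln(1/0.114) = ln(8.7719) = 2.1716.
kT = 17 meV / 2.1716 = 7.83 meV.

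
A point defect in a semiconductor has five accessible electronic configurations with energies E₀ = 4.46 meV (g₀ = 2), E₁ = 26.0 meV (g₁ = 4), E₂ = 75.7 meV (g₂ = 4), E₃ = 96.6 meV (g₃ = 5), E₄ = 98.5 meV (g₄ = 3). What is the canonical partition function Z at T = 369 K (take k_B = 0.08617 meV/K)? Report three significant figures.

Z = 4.25

k_BT = 0.08617 × 369 K = 31.797 meV.
Eᵢ/kT = 0.14026, 0.81769, 2.3807, 3.0380, 3.0978.
Z = Σ gᵢe^(−Eᵢ/kT) = 2·e^(−0.14026) + 4·e^(−0.81769) + 4·e^(−2.3807) + 5·e^(−3.0380) + 3·e^(−3.0978) = 1.7383 + 1.7658 + 0.36994 + 0.23965 + 0.13545 = 4.2491.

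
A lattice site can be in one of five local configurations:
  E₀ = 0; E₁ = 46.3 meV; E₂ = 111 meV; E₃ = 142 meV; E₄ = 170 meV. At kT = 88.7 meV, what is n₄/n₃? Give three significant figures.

n₄/n₃ = exp[−(E₄−E₃)/kT] = exp(−(28 meV)/(88.7 meV)) = exp(-0.31567) = 0.729.

0.729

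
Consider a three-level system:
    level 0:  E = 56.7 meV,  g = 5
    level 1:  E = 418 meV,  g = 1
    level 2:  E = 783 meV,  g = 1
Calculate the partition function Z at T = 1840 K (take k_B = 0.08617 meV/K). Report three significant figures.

k_BT = 0.08617 × 1840 K = 158.55 meV.
Eᵢ/kT = 0.35762, 2.6364, 4.9385.
Z = Σ gᵢe^(−Eᵢ/kT) = 5·e^(−0.35762) + 1·e^(−2.6364) + 1·e^(−4.9385) = 3.4967 + 0.071619 + 0.0071653 = 3.5755.

Z = 3.58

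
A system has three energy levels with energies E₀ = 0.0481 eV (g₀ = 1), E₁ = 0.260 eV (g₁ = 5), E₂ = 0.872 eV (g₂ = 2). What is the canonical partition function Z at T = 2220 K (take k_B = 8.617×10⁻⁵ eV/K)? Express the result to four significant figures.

Z = 2.083

k_BT = 8.617×10⁻⁵ × 2220 K = 0.191297 eV.
Eᵢ/kT = 0.251441, 1.35914, 4.55836.
Z = Σ gᵢe^(−Eᵢ/kT) = 1·e^(−0.251441) + 5·e^(−1.35914) + 2·e^(−4.55836) = 0.777679 + 1.28441 + 0.0209585 = 2.08305.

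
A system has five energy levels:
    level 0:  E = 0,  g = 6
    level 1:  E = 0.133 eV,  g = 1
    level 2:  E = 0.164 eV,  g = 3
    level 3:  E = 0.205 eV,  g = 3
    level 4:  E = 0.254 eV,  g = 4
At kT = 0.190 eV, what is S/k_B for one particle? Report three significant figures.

2.69

Eᵢ/kT = 0, 0.70000, 0.86316, 1.0789, 1.3368.
Z = Σ gᵢe^(−Eᵢ/kT) = 6·e^(−0) + 1·e^(−0.70000) + 3·e^(−0.86316) + 3·e^(−1.0789) + 4·e^(−1.3368) = 6.0000 + 0.49659 + 1.2655 + 1.0199 + 1.0507 = 9.8327.
⟨E⟩ = Σ EᵢPᵢ = 0.076230 eV.
S/k_B = ln Z + ⟨E⟩/kT = ln(9.8327) + 0.076230/0.190 = 2.2857 + 0.40121 = 2.69.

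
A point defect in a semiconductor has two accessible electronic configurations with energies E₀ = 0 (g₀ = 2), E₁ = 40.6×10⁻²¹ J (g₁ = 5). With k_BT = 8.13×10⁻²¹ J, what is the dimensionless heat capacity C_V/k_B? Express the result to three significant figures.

0.409

Eᵢ/kT = 0, 4.9938.
Z = Σ gᵢe^(−Eᵢ/kT) = 2·e^(−0) + 5·e^(−4.9938) = 2.0000 + 0.033899 = 2.0339.
⟨E⟩ = 0.67668, ⟨E²⟩ = 27.473.
C_V/k_B = (⟨E²⟩ − ⟨E⟩²)/(kT)² = (27.473 − 0.45790)/66.097 = 0.409.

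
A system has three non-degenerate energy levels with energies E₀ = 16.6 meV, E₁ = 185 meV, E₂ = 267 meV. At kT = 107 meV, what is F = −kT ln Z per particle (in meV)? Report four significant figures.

-11.77 meV

Eᵢ/kT = 0.155140, 1.72897, 2.49533.
Z = Σ e^(−Eᵢ/kT) = e^(−0.155140) + e^(−1.72897) + e^(−2.49533) = 0.856295 + 0.177467 + 0.0824692 = 1.11623.
F = −kT ln Z = −107 × ln(1.11623) = −107 × 0.109957 = -11.77 meV.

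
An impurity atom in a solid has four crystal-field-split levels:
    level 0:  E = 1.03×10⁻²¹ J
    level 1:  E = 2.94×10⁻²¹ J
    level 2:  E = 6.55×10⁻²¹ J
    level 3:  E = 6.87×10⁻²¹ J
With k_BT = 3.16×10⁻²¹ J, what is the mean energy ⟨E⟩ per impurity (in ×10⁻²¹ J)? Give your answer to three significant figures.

Eᵢ/kT = 0.32595, 0.93038, 2.0728, 2.1741.
Z = Σ e^(−Eᵢ/kT) = e^(−0.32595) + e^(−0.93038) + e^(−2.0728) + e^(−2.1741) = 0.72184 + 0.39440 + 0.12583 + 0.11371 = 1.3558.
⟨E⟩ = Σ Eᵢ e^(−Eᵢ/kT) / Z = (1.03·0.72184 + 2.94·0.39440 + 6.55·0.12583 + 6.87·0.11371) / 1.3558 = 2.59 ×10⁻²¹ J.

2.59 ×10⁻²¹ J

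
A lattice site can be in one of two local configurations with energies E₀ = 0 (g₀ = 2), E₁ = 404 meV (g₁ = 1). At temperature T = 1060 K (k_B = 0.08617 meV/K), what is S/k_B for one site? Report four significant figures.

k_BT = 0.08617 × 1060 K = 91.3402 meV.
Eᵢ/kT = 0, 4.42303.
Z = Σ gᵢe^(−Eᵢ/kT) = 2·e^(−0) + 1·e^(−4.42303) = 2.00000 + 0.0119978 = 2.01200.
⟨E⟩ = Σ EᵢPᵢ = 2.40910 meV.
S/k_B = ln Z + ⟨E⟩/kT = ln(2.01200) + 2.40910/91.3402 = 0.699129 + 0.0263750 = 0.7255.

0.7255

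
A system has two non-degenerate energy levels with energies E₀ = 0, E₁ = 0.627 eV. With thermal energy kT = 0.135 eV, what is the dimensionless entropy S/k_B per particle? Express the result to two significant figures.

0.054

Eᵢ/kT = 0, 4.644.
Z = Σ e^(−Eᵢ/kT) = e^(−0) + e^(−4.644) = 1.000 + 0.009619 = 1.010.
⟨E⟩ = Σ EᵢPᵢ = 0.005971 eV.
S/k_B = ln Z + ⟨E⟩/kT = ln(1.010) + 0.005971/0.135 = 0.009950 + 0.04423 = 0.054.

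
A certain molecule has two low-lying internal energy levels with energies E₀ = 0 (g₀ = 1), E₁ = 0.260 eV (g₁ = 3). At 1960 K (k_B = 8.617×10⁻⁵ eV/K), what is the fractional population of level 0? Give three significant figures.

0.608

k_BT = 8.617×10⁻⁵ × 1960 K = 0.16889 eV.
Eᵢ/kT = 0, 1.5395.
Z = Σ gᵢe^(−Eᵢ/kT) = 1·e^(−0) + 3·e^(−1.5395) = 1.0000 + 0.64346 = 1.6435.
P₀ = g₀ e^(−E₀/kT) / Z = 1.0000/1.6435 = 0.608.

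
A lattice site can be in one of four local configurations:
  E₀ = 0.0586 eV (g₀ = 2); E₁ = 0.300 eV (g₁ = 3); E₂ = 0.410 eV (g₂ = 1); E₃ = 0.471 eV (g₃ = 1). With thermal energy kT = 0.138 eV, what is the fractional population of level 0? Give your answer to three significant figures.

0.755

Eᵢ/kT = 0.42464, 2.1739, 2.9710, 3.4130.
Z = Σ gᵢe^(−Eᵢ/kT) = 2·e^(−0.42464) + 3·e^(−2.1739) + 1·e^(−2.9710) + 1·e^(−3.4130) = 1.3080 + 0.34120 + 0.051252 + 0.032942 = 1.7334.
P₀ = g₀ e^(−E₀/kT) / Z = 1.3080/1.7334 = 0.755.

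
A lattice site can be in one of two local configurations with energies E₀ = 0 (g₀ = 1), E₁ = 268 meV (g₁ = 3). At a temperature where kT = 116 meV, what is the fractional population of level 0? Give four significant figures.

0.7706

Eᵢ/kT = 0, 2.31034.
Z = Σ gᵢe^(−Eᵢ/kT) = 1·e^(−0) + 3·e^(−2.31034) = 1.00000 + 0.297683 = 1.29768.
P₀ = g₀ e^(−E₀/kT) / Z = 1.00000/1.29768 = 0.7706.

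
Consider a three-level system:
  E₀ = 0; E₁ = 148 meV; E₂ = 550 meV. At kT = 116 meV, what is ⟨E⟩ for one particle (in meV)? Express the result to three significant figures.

35.8 meV

Eᵢ/kT = 0, 1.2759, 4.7414.
Z = Σ e^(−Eᵢ/kT) = e^(−0) + e^(−1.2759) + e^(−4.7414) = 1.0000 + 0.27918 + 0.0087264 = 1.2879.
⟨E⟩ = Σ Eᵢ e^(−Eᵢ/kT) / Z = (0·1.0000 + 148·0.27918 + 550·0.0087264) / 1.2879 = 35.8 meV.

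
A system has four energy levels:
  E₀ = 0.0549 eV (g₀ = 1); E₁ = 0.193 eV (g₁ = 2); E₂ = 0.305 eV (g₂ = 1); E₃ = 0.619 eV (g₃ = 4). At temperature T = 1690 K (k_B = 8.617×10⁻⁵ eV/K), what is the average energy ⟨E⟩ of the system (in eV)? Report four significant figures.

k_BT = 8.617×10⁻⁵ × 1690 K = 0.145627 eV.
Eᵢ/kT = 0.376991, 1.32530, 2.09439, 4.25059.
Z = Σ gᵢe^(−Eᵢ/kT) = 1·e^(−0.376991) + 2·e^(−1.32530) + 1·e^(−2.09439) + 4·e^(−4.25059) = 0.685922 + 0.531446 + 0.123145 + 0.0570233 = 1.39754.
⟨E⟩ = Σ Eᵢ gᵢe^(−Eᵢ/kT) / Z = (0.0549·0.685922 + 0.193·0.531446 + 0.305·0.123145 + 0.619·0.0570233) / 1.39754 = 0.1525 eV.

0.1525 eV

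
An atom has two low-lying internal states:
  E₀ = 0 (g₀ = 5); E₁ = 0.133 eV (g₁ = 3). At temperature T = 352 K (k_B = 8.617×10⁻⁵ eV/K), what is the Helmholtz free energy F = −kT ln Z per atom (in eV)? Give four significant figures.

k_BT = 8.617×10⁻⁵ × 352 K = 0.0303318 eV.
Eᵢ/kT = 0, 4.38484.
Z = Σ gᵢe^(−Eᵢ/kT) = 5·e^(−0) + 3·e^(−4.38484) = 5.00000 + 0.0373946 = 5.03739.
F = −kT ln Z = −0.0303318 × ln(5.03739) = −0.0303318 × 1.61689 = -0.04904 eV.

-0.04904 eV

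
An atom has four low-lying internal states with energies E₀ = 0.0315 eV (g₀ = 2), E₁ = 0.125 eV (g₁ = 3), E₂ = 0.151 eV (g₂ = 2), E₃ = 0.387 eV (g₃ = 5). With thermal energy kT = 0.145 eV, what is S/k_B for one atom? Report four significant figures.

2.158

Eᵢ/kT = 0.217241, 0.862069, 1.04138, 2.66897.
Z = Σ gᵢe^(−Eᵢ/kT) = 2·e^(−0.217241) + 3·e^(−0.862069) + 2·e^(−1.04138) + 5·e^(−2.66897) = 1.60947 + 1.26686 + 0.705935 + 0.346618 = 3.92888.
⟨E⟩ = Σ EᵢPᵢ = 0.114484 eV.
S/k_B = ln Z + ⟨E⟩/kT = ln(3.92888) + 0.114484/0.145 = 1.36835 + 0.789545 = 2.158.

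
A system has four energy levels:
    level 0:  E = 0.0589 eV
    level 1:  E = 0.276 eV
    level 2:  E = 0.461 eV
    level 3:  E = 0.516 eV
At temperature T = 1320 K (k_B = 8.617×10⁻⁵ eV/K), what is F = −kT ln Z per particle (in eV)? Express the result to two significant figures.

0.039 eV

k_BT = 8.617×10⁻⁵ × 1320 K = 0.1137 eV.
Eᵢ/kT = 0.5180, 2.427, 4.055, 4.538.
Z = Σ e^(−Eᵢ/kT) = e^(−0.5180) + e^(−2.427) + e^(−4.055) + e^(−4.538) = 0.5957 + 0.08830 + 0.01734 + 0.01069 = 0.7120.
F = −kT ln Z = −0.1137 × ln(0.7120) = −0.1137 × -0.3397 = 0.039 eV.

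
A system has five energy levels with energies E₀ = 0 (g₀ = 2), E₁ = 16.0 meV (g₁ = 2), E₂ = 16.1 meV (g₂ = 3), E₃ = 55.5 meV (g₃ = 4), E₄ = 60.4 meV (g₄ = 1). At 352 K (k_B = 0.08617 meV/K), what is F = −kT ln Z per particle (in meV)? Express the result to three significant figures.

-52.9 meV

k_BT = 0.08617 × 352 K = 30.332 meV.
Eᵢ/kT = 0, 0.52750, 0.53079, 1.8298, 1.9913.
Z = Σ gᵢe^(−Eᵢ/kT) = 2·e^(−0) + 2·e^(−0.52750) + 3·e^(−0.53079) + 4·e^(−1.8298) + 1·e^(−1.9913) = 2.0000 + 1.1802 + 1.7644 + 0.64178 + 0.13652 = 5.7229.
F = −kT ln Z = −30.332 × ln(5.7229) = −30.332 × 1.7445 = -52.9 meV.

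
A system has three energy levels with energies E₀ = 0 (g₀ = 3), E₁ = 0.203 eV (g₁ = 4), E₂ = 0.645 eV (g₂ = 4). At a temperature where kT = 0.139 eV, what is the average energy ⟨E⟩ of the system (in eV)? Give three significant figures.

0.0538 eV

Eᵢ/kT = 0, 1.4604, 4.6403.
Z = Σ gᵢe^(−Eᵢ/kT) = 3·e^(−0) + 4·e^(−1.4604) + 4·e^(−4.6403) = 3.0000 + 0.92857 + 0.038619 = 3.9672.
⟨E⟩ = Σ Eᵢ gᵢe^(−Eᵢ/kT) / Z = (0·3.0000 + 0.203·0.92857 + 0.645·0.038619) / 3.9672 = 0.0538 eV.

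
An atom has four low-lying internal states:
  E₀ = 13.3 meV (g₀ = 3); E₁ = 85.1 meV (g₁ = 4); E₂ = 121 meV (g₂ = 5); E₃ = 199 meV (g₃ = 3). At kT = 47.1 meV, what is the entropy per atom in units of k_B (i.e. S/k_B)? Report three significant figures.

Eᵢ/kT = 0.28238, 1.8068, 2.5690, 4.2251.
Z = Σ gᵢe^(−Eᵢ/kT) = 3·e^(−0.28238) + 4·e^(−1.8068) + 5·e^(−2.5690) + 3·e^(−4.2251) = 2.2620 + 0.65671 + 0.38306 + 0.043872 = 3.3456.
⟨E⟩ = Σ EᵢPᵢ = 42.160 meV.
S/k_B = ln Z + ⟨E⟩/kT = ln(3.3456) + 42.160/47.1 = 1.2076 + 0.89512 = 2.10.

2.10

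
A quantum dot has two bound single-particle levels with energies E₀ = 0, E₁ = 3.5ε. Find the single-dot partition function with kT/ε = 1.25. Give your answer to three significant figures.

Eᵢ/kT = 0, 2.8000.
Z = Σ e^(−Eᵢ/kT) = e^(−0) + e^(−2.8000) = 1.0000 + 0.060810 = 1.0608.

Z = 1.06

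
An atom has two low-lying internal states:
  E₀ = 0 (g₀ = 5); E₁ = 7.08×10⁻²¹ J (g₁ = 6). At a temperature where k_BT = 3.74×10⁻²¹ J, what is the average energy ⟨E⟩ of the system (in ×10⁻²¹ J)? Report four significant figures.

1.084 ×10⁻²¹ J

Eᵢ/kT = 0, 1.89305.
Z = Σ gᵢe^(−Eᵢ/kT) = 5·e^(−0) + 6·e^(−1.89305) = 5.00000 + 0.903670 = 5.90367.
⟨E⟩ = Σ Eᵢ gᵢe^(−Eᵢ/kT) / Z = (0·5.00000 + 7.08·0.903670) / 5.90367 = 1.084 ×10⁻²¹ J.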